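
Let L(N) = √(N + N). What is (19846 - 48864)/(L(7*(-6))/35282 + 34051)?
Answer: -153749513879125879/180416455203601751 + 255953269*I*√21/180416455203601751 ≈ -0.85219 + 6.5012e-9*I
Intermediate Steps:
L(N) = √2*√N (L(N) = √(2*N) = √2*√N)
(19846 - 48864)/(L(7*(-6))/35282 + 34051) = (19846 - 48864)/((√2*√(7*(-6)))/35282 + 34051) = -29018/((√2*√(-42))*(1/35282) + 34051) = -29018/((√2*(I*√42))*(1/35282) + 34051) = -29018/((2*I*√21)*(1/35282) + 34051) = -29018/(I*√21/17641 + 34051) = -29018/(34051 + I*√21/17641)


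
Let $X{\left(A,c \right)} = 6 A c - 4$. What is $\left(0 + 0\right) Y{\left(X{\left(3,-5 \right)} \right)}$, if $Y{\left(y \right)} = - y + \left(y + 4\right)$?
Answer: $0$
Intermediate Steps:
$X{\left(A,c \right)} = -4 + 6 A c$ ($X{\left(A,c \right)} = 6 A c - 4 = -4 + 6 A c$)
$Y{\left(y \right)} = 4$ ($Y{\left(y \right)} = - y + \left(4 + y\right) = 4$)
$\left(0 + 0\right) Y{\left(X{\left(3,-5 \right)} \right)} = \left(0 + 0\right) 4 = 0 \cdot 4 = 0$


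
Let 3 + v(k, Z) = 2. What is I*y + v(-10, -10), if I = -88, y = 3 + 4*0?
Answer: -265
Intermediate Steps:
v(k, Z) = -1 (v(k, Z) = -3 + 2 = -1)
y = 3 (y = 3 + 0 = 3)
I*y + v(-10, -10) = -88*3 - 1 = -264 - 1 = -265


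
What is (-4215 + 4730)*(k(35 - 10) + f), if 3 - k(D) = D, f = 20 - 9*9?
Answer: -42745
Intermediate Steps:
f = -61 (f = 20 - 81 = -61)
k(D) = 3 - D
(-4215 + 4730)*(k(35 - 10) + f) = (-4215 + 4730)*((3 - (35 - 10)) - 61) = 515*((3 - 1*25) - 61) = 515*((3 - 25) - 61) = 515*(-22 - 61) = 515*(-83) = -42745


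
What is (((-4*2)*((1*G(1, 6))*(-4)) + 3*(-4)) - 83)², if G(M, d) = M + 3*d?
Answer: 263169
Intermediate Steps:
(((-4*2)*((1*G(1, 6))*(-4)) + 3*(-4)) - 83)² = (((-4*2)*((1*(1 + 3*6))*(-4)) + 3*(-4)) - 83)² = ((-8*1*(1 + 18)*(-4) - 12) - 83)² = ((-8*1*19*(-4) - 12) - 83)² = ((-152*(-4) - 12) - 83)² = ((-8*(-76) - 12) - 83)² = ((608 - 12) - 83)² = (596 - 83)² = 513² = 263169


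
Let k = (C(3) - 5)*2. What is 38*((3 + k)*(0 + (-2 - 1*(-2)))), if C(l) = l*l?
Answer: 0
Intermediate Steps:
C(l) = l**2
k = 8 (k = (3**2 - 5)*2 = (9 - 5)*2 = 4*2 = 8)
38*((3 + k)*(0 + (-2 - 1*(-2)))) = 38*((3 + 8)*(0 + (-2 - 1*(-2)))) = 38*(11*(0 + (-2 + 2))) = 38*(11*(0 + 0)) = 38*(11*0) = 38*0 = 0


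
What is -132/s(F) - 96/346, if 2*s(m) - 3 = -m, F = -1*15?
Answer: -7756/519 ≈ -14.944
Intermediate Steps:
F = -15
s(m) = 3/2 - m/2 (s(m) = 3/2 + (-m)/2 = 3/2 - m/2)
-132/s(F) - 96/346 = -132/(3/2 - ½*(-15)) - 96/346 = -132/(3/2 + 15/2) - 96*1/346 = -132/9 - 48/173 = -132*⅑ - 48/173 = -44/3 - 48/173 = -7756/519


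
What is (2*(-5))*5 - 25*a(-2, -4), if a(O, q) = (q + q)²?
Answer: -1650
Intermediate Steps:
a(O, q) = 4*q² (a(O, q) = (2*q)² = 4*q²)
(2*(-5))*5 - 25*a(-2, -4) = (2*(-5))*5 - 100*(-4)² = -10*5 - 100*16 = -50 - 25*64 = -50 - 1600 = -1650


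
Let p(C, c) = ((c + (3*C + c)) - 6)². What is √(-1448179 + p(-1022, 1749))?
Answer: I*√1266703 ≈ 1125.5*I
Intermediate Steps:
p(C, c) = (-6 + 2*c + 3*C)² (p(C, c) = ((c + (c + 3*C)) - 6)² = ((2*c + 3*C) - 6)² = (-6 + 2*c + 3*C)²)
√(-1448179 + p(-1022, 1749)) = √(-1448179 + (-6 + 2*1749 + 3*(-1022))²) = √(-1448179 + (-6 + 3498 - 3066)²) = √(-1448179 + 426²) = √(-1448179 + 181476) = √(-1266703) = I*√1266703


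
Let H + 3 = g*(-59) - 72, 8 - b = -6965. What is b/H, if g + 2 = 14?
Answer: -6973/783 ≈ -8.9055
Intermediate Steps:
b = 6973 (b = 8 - 1*(-6965) = 8 + 6965 = 6973)
g = 12 (g = -2 + 14 = 12)
H = -783 (H = -3 + (12*(-59) - 72) = -3 + (-708 - 72) = -3 - 780 = -783)
b/H = 6973/(-783) = 6973*(-1/783) = -6973/783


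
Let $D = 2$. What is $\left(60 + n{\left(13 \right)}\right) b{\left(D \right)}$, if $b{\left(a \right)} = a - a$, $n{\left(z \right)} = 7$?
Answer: $0$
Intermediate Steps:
$b{\left(a \right)} = 0$
$\left(60 + n{\left(13 \right)}\right) b{\left(D \right)} = \left(60 + 7\right) 0 = 67 \cdot 0 = 0$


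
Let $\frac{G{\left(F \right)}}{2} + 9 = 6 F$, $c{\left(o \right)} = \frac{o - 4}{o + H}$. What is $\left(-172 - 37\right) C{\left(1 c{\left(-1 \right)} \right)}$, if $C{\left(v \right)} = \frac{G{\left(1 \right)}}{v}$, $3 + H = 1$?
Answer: $\frac{3762}{5} \approx 752.4$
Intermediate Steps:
$H = -2$ ($H = -3 + 1 = -2$)
$c{\left(o \right)} = \frac{-4 + o}{-2 + o}$ ($c{\left(o \right)} = \frac{o - 4}{o - 2} = \frac{-4 + o}{-2 + o}$)
$G{\left(F \right)} = -18 + 12 F$ ($G{\left(F \right)} = -18 + 2 \cdot 6 F = -18 + 12 F$)
$C{\left(v \right)} = - \frac{6}{v}$ ($C{\left(v \right)} = \frac{-18 + 12 \cdot 1}{v} = \frac{-18 + 12}{v} = - \frac{6}{v}$)
$\left(-172 - 37\right) C{\left(1 c{\left(-1 \right)} \right)} = \left(-172 - 37\right) \left(- \frac{6}{1 \frac{-4 - 1}{-2 - 1}}\right) = - 209 \left(- \frac{6}{1 \frac{1}{-3} \left(-5\right)}\right) = - 209 \left(- \frac{6}{1 \left(\left(- \frac{1}{3}\right) \left(-5\right)\right)}\right) = - 209 \left(- \frac{6}{1 \cdot \frac{5}{3}}\right) = - 209 \left(- \frac{6}{\frac{5}{3}}\right) = - 209 \left(\left(-6\right) \frac{3}{5}\right) = \left(-209\right) \left(- \frac{18}{5}\right) = \frac{3762}{5}$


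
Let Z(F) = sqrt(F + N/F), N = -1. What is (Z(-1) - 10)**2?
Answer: 100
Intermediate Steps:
Z(F) = sqrt(F - 1/F)
(Z(-1) - 10)**2 = (sqrt(-1 - 1/(-1)) - 10)**2 = (sqrt(-1 - 1*(-1)) - 10)**2 = (sqrt(-1 + 1) - 10)**2 = (sqrt(0) - 10)**2 = (0 - 10)**2 = (-10)**2 = 100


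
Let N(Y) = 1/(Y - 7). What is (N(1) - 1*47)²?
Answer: 80089/36 ≈ 2224.7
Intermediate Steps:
N(Y) = 1/(-7 + Y)
(N(1) - 1*47)² = (1/(-7 + 1) - 1*47)² = (1/(-6) - 47)² = (-⅙ - 47)² = (-283/6)² = 80089/36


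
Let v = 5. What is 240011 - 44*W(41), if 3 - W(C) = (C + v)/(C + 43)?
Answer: 5037965/21 ≈ 2.3990e+5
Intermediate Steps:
W(C) = 3 - (5 + C)/(43 + C) (W(C) = 3 - (C + 5)/(C + 43) = 3 - (5 + C)/(43 + C))
240011 - 44*W(41) = 240011 - 88*(62 + 41)/(43 + 41) = 240011 - 88*103/84 = 240011 - 44*103/42 = 240011 - 2266/21 = 5037965/21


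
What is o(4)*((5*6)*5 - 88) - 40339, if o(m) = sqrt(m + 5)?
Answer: -40153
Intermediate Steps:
o(m) = sqrt(5 + m)
o(4)*((5*6)*5 - 88) - 40339 = sqrt(5 + 4)*((5*6)*5 - 88) - 40339 = sqrt(9)*(30*5 - 88) - 40339 = 3*(150 - 88) - 40339 = 3*62 - 40339 = 186 - 40339 = -40153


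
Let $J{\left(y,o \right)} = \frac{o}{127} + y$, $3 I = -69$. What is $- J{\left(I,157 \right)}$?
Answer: $\frac{2764}{127} \approx 21.764$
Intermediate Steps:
$I = -23$ ($I = \frac{1}{3} \left(-69\right) = -23$)
$J{\left(y,o \right)} = y + \frac{o}{127}$ ($J{\left(y,o \right)} = \frac{o}{127} + y = y + \frac{o}{127}$)
$- J{\left(I,157 \right)} = - (-23 + \frac{1}{127} \cdot 157) = - (-23 + \frac{157}{127}) = \left(-1\right) \left(- \frac{2764}{127}\right) = \frac{2764}{127}$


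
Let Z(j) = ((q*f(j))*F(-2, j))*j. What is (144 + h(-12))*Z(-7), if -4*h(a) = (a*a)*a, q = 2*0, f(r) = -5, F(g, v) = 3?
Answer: 0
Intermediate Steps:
q = 0
h(a) = -a³/4 (h(a) = -a*a*a/4 = -a²*a/4 = -a³/4)
Z(j) = 0 (Z(j) = ((0*(-5))*3)*j = (0*3)*j = 0*j = 0)
(144 + h(-12))*Z(-7) = (144 - ¼*(-12)³)*0 = (144 - ¼*(-1728))*0 = (144 + 432)*0 = 576*0 = 0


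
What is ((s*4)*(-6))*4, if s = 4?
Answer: -384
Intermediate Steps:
((s*4)*(-6))*4 = ((4*4)*(-6))*4 = (16*(-6))*4 = -96*4 = -384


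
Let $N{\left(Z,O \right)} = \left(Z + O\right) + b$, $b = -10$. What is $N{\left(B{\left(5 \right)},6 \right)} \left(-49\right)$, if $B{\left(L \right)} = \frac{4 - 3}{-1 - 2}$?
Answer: $\frac{637}{3} \approx 212.33$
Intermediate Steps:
$B{\left(L \right)} = - \frac{1}{3}$ ($B{\left(L \right)} = 1 \frac{1}{-3} = 1 \left(- \frac{1}{3}\right) = - \frac{1}{3}$)
$N{\left(Z,O \right)} = -10 + O + Z$ ($N{\left(Z,O \right)} = \left(Z + O\right) - 10 = \left(O + Z\right) - 10 = -10 + O + Z$)
$N{\left(B{\left(5 \right)},6 \right)} \left(-49\right) = \left(-10 + 6 - \frac{1}{3}\right) \left(-49\right) = \left(- \frac{13}{3}\right) \left(-49\right) = \frac{637}{3}$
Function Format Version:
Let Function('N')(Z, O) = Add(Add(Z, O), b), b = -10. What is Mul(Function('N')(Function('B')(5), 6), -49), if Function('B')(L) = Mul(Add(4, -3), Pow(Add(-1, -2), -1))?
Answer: Rational(637, 3) ≈ 212.33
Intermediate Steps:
Function('B')(L) = Rational(-1, 3) (Function('B')(L) = Mul(1, Pow(-3, -1)) = Mul(1, Rational(-1, 3)) = Rational(-1, 3))
Function('N')(Z, O) = Add(-10, O, Z) (Function('N')(Z, O) = Add(Add(Z, O), -10) = Add(Add(O, Z), -10) = Add(-10, O, Z))
Mul(Function('N')(Function('B')(5), 6), -49) = Mul(Add(-10, 6, Rational(-1, 3)), -49) = Mul(Rational(-13, 3), -49) = Rational(637, 3)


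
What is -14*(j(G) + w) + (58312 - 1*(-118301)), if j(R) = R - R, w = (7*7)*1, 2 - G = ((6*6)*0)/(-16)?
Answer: 175927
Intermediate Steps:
G = 2 (G = 2 - (6*6)*0/(-16) = 2 - 36*0*(-1)/16 = 2 - 0*(-1)/16 = 2 - 1*0 = 2 + 0 = 2)
w = 49 (w = 49*1 = 49)
j(R) = 0
-14*(j(G) + w) + (58312 - 1*(-118301)) = -14*(0 + 49) + (58312 - 1*(-118301)) = -14*49 + (58312 + 118301) = -686 + 176613 = 175927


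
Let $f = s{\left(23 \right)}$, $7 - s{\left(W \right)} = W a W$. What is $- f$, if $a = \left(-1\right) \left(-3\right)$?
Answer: $1580$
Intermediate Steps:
$a = 3$
$s{\left(W \right)} = 7 - 3 W^{2}$ ($s{\left(W \right)} = 7 - W 3 W = 7 - 3 W W = 7 - 3 W^{2}$)
$f = -1580$ ($f = 7 - 3 \cdot 23^{2} = 7 - 1587 = -1580$)
$- f = \left(-1\right) \left(-1580\right) = 1580$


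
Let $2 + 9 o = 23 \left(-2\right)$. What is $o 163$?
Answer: $- \frac{2608}{3} \approx -869.33$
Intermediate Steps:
$o = - \frac{16}{3}$ ($o = - \frac{2}{9} + \frac{23 \left(-2\right)}{9} = - \frac{2}{9} + \frac{1}{9} \left(-46\right) = - \frac{2}{9} - \frac{46}{9} = - \frac{16}{3} \approx -5.3333$)
$o 163 = \left(- \frac{16}{3}\right) 163 = - \frac{2608}{3}$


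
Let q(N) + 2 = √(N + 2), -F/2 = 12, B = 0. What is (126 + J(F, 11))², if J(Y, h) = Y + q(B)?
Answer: (100 + √2)² ≈ 10285.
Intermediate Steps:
F = -24 (F = -2*12 = -24)
q(N) = -2 + √(2 + N) (q(N) = -2 + √(N + 2) = -2 + √(2 + N))
J(Y, h) = -2 + Y + √2 (J(Y, h) = Y + (-2 + √(2 + 0)) = Y + (-2 + √2) = -2 + Y + √2)
(126 + J(F, 11))² = (126 + (-2 - 24 + √2))² = (126 + (-26 + √2))² = (100 + √2)²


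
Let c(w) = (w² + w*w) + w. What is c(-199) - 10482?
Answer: 68521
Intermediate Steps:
c(w) = w + 2*w² (c(w) = (w² + w²) + w = 2*w² + w = w + 2*w²)
c(-199) - 10482 = -199*(1 + 2*(-199)) - 10482 = -199*(1 - 398) - 10482 = -199*(-397) - 10482 = 79003 - 10482 = 68521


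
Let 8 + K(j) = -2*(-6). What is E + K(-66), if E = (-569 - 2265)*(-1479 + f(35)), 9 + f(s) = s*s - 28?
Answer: 824698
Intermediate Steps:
f(s) = -37 + s² (f(s) = -9 + (s*s - 28) = -9 + (s² - 28) = -9 + (-28 + s²) = -37 + s²)
K(j) = 4 (K(j) = -8 - 2*(-6) = -8 + 12 = 4)
E = 824694 (E = (-569 - 2265)*(-1479 + (-37 + 35²)) = -2834*(-1479 + (-37 + 1225)) = -2834*(-1479 + 1188) = -2834*(-291) = 824694)
E + K(-66) = 824694 + 4 = 824698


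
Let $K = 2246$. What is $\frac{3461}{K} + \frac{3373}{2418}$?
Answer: $\frac{3986114}{1357707} \approx 2.9359$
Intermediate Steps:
$\frac{3461}{K} + \frac{3373}{2418} = \frac{3461}{2246} + \frac{3373}{2418} = \frac{3986114}{1357707}$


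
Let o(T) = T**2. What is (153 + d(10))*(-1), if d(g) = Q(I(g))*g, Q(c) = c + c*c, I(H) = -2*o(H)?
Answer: -398153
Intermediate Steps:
I(H) = -2*H**2
Q(c) = c + c**2
d(g) = -2*g**3*(1 - 2*g**2) (d(g) = ((-2*g**2)*(1 - 2*g**2))*g = (-2*g**2*(1 - 2*g**2))*g = -2*g**3*(1 - 2*g**2))
(153 + d(10))*(-1) = (153 + 10**3*(-2 + 4*10**2))*(-1) = (153 + 1000*(-2 + 4*100))*(-1) = (153 + 1000*(-2 + 400))*(-1) = (153 + 1000*398)*(-1) = (153 + 398000)*(-1) = 398153*(-1) = -398153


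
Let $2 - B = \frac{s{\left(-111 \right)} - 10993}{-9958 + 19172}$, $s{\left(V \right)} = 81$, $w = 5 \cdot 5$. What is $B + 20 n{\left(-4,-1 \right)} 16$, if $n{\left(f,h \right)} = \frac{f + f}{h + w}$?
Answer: $- \frac{1430230}{13821} \approx -103.48$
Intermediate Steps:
$w = 25$
$n{\left(f,h \right)} = \frac{2 f}{25 + h}$ ($n{\left(f,h \right)} = \frac{f + f}{h + 25} = \frac{2 f}{25 + h}$)
$B = \frac{14670}{4607}$ ($B = 2 - \frac{81 - 10993}{-9958 + 19172} = 2 - - \frac{10912}{9214} = 2 - \left(-10912\right) \frac{1}{9214} = 2 - - \frac{5456}{4607} = 2 + \frac{5456}{4607} = \frac{14670}{4607} \approx 3.1843$)
$B + 20 n{\left(-4,-1 \right)} 16 = \frac{14670}{4607} + 20 \cdot 2 \left(-4\right) \frac{1}{25 - 1} \cdot 16 = \frac{14670}{4607} + 20 \cdot 2 \left(-4\right) \frac{1}{24} \cdot 16 = \frac{14670}{4607} + 20 \left(- \frac{1}{3}\right) 16 = \frac{14670}{4607} - \frac{320}{3} = - \frac{1430230}{13821}$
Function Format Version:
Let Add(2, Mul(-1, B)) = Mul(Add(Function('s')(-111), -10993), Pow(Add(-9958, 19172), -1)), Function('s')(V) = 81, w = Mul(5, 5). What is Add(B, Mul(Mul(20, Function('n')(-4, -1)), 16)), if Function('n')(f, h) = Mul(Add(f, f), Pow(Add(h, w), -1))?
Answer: Rational(-1430230, 13821) ≈ -103.48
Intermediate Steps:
w = 25
Function('n')(f, h) = Mul(2, f, Pow(Add(25, h), -1)) (Function('n')(f, h) = Mul(Add(f, f), Pow(Add(h, 25), -1)) = Mul(Mul(2, f), Pow(Add(25, h), -1)) = Mul(2, f, Pow(Add(25, h), -1)))
B = Rational(14670, 4607) (B = Add(2, Mul(-1, Mul(Add(81, -10993), Pow(Add(-9958, 19172), -1)))) = Add(2, Mul(-1, Mul(-10912, Pow(9214, -1)))) = Add(2, Mul(-1, Mul(-10912, Rational(1, 9214)))) = Add(2, Mul(-1, Rational(-5456, 4607))) = Add(2, Rational(5456, 4607)) = Rational(14670, 4607) ≈ 3.1843)
Add(B, Mul(Mul(20, Function('n')(-4, -1)), 16)) = Add(Rational(14670, 4607), Mul(Mul(20, Mul(2, -4, Pow(Add(25, -1), -1))), 16)) = Add(Rational(14670, 4607), Mul(Mul(20, Mul(2, -4, Pow(24, -1))), 16)) = Add(Rational(14670, 4607), Mul(Mul(20, Mul(2, -4, Rational(1, 24))), 16)) = Add(Rational(14670, 4607), Mul(Mul(20, Rational(-1, 3)), 16)) = Add(Rational(14670, 4607), Mul(Rational(-20, 3), 16)) = Add(Rational(14670, 4607), Rational(-320, 3)) = Rational(-1430230, 13821)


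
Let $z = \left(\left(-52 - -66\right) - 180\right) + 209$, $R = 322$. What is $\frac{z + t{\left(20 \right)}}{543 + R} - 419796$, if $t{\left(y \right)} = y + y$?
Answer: $- \frac{363123457}{865} \approx -4.198 \cdot 10^{5}$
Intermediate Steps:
$z = 43$ ($z = \left(\left(-52 + 66\right) - 180\right) + 209 = \left(14 - 180\right) + 209 = -166 + 209 = 43$)
$t{\left(y \right)} = 2 y$
$\frac{z + t{\left(20 \right)}}{543 + R} - 419796 = \frac{43 + 2 \cdot 20}{543 + 322} - 419796 = \frac{43 + 40}{865} - 419796 = 83 \cdot \frac{1}{865} - 419796 = \frac{83}{865} - 419796 = - \frac{363123457}{865}$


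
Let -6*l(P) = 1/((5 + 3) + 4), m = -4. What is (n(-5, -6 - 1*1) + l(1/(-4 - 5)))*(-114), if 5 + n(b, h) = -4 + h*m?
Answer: -25973/12 ≈ -2164.4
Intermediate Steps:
n(b, h) = -9 - 4*h (n(b, h) = -5 + (-4 + h*(-4)) = -5 + (-4 - 4*h) = -9 - 4*h)
l(P) = -1/72 (l(P) = -1/(6*((5 + 3) + 4)) = -1/(6*(8 + 4)) = -1/6/12 = -1/6*1/12 = -1/72)
(n(-5, -6 - 1*1) + l(1/(-4 - 5)))*(-114) = ((-9 - 4*(-6 - 1*1)) - 1/72)*(-114) = ((-9 - 4*(-6 - 1)) - 1/72)*(-114) = ((-9 - 4*(-7)) - 1/72)*(-114) = ((-9 + 28) - 1/72)*(-114) = (19 - 1/72)*(-114) = (1367/72)*(-114) = -25973/12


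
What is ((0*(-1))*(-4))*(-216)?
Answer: 0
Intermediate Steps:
((0*(-1))*(-4))*(-216) = (0*(-4))*(-216) = 0*(-216) = 0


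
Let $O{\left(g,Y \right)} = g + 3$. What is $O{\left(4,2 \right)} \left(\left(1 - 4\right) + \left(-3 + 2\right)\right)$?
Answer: $-28$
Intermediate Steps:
$O{\left(g,Y \right)} = 3 + g$
$O{\left(4,2 \right)} \left(\left(1 - 4\right) + \left(-3 + 2\right)\right) = \left(3 + 4\right) \left(\left(1 - 4\right) + \left(-3 + 2\right)\right) = 7 \left(-3 - 1\right) = 7 \left(-4\right) = -28$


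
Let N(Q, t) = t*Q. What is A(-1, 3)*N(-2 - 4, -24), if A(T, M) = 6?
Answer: 864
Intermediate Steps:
N(Q, t) = Q*t
A(-1, 3)*N(-2 - 4, -24) = 6*((-2 - 4)*(-24)) = 6*(-6*(-24)) = 6*144 = 864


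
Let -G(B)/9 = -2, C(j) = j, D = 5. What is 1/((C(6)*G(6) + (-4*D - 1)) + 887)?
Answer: 1/974 ≈ 0.0010267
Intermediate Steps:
G(B) = 18 (G(B) = -9*(-2) = 18)
1/((C(6)*G(6) + (-4*D - 1)) + 887) = 1/((6*18 + (-4*5 - 1)) + 887) = 1/((108 + (-20 - 1)) + 887) = 1/((108 - 21) + 887) = 1/(87 + 887) = 1/974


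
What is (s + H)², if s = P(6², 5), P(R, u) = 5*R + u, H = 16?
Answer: 40401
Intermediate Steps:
P(R, u) = u + 5*R
s = 185 (s = 5 + 5*6² = 5 + 5*36 = 5 + 180 = 185)
(s + H)² = (185 + 16)² = 201² = 40401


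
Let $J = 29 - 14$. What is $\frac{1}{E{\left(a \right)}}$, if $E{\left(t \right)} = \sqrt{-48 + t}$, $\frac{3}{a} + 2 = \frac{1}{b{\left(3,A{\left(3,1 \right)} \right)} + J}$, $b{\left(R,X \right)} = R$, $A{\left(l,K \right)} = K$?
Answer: $- \frac{i \sqrt{210}}{102} \approx - 0.14207 i$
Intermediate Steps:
$J = 15$
$a = - \frac{54}{35}$ ($a = \frac{3}{-2 + \frac{1}{3 + 15}} = \frac{3}{-2 + \frac{1}{18}} = \frac{3}{- \frac{35}{18}} = 3 \left(- \frac{18}{35}\right) = - \frac{54}{35} \approx -1.5429$)
$\frac{1}{E{\left(a \right)}} = \frac{1}{\sqrt{-48 - \frac{54}{35}}} = \frac{1}{\sqrt{- \frac{1734}{35}}} = \frac{1}{\frac{17}{35} i \sqrt{210}} = - \frac{i \sqrt{210}}{102}$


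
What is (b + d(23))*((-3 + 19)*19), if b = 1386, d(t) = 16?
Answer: 426208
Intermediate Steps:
(b + d(23))*((-3 + 19)*19) = (1386 + 16)*((-3 + 19)*19) = 1402*(16*19) = 1402*304 = 426208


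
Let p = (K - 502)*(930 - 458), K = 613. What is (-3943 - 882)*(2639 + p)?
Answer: -265524575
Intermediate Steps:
p = 52392 (p = (613 - 502)*(930 - 458) = 111*472 = 52392)
(-3943 - 882)*(2639 + p) = (-3943 - 882)*(2639 + 52392) = -4825*55031 = -265524575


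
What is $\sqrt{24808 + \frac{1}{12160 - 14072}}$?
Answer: $\frac{\sqrt{22672923810}}{956} \approx 157.51$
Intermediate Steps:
$\sqrt{24808 + \frac{1}{12160 - 14072}} = \sqrt{24808 + \frac{1}{-1912}} = \sqrt{24808 - \frac{1}{1912}} = \sqrt{\frac{47432895}{1912}} = \frac{\sqrt{22672923810}}{956}$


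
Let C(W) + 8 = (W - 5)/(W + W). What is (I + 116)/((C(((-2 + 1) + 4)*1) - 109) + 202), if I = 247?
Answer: 1089/254 ≈ 4.2874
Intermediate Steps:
C(W) = -8 + (-5 + W)/(2*W) (C(W) = -8 + (W - 5)/(W + W) = -8 + (-5 + W)/((2*W)) = -8 + (-5 + W)*(1/(2*W)) = -8 + (-5 + W)/(2*W))
(I + 116)/((C(((-2 + 1) + 4)*1) - 109) + 202) = (247 + 116)/((5*(-1 - 3*((-2 + 1) + 4))/(2*((((-2 + 1) + 4)*1))) - 109) + 202) = 363/((5*(-1 - 3*(-1 + 4))/(2*(((-1 + 4)*1))) - 109) + 202) = 363/((5*(-1 - 9)/(2*((3*1))) - 109) + 202) = 363/(((5/2)*(-1 - 3*3)/3 - 109) + 202) = 363/(((5/2)*(⅓)*(-1 - 9) - 109) + 202) = 363/(((5/2)*(⅓)*(-10) - 109) + 202) = 363/((-25/3 - 109) + 202) = 363/(-352/3 + 202) = 363/(254/3) = 363*(3/254) = 1089/254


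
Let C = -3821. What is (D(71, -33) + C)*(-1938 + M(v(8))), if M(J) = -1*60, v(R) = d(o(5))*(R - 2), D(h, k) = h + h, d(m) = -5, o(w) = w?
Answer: 7350642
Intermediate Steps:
D(h, k) = 2*h
v(R) = 10 - 5*R (v(R) = -5*(R - 2) = -5*(-2 + R) = 10 - 5*R)
M(J) = -60
(D(71, -33) + C)*(-1938 + M(v(8))) = (2*71 - 3821)*(-1938 - 60) = (142 - 3821)*(-1998) = -3679*(-1998) = 7350642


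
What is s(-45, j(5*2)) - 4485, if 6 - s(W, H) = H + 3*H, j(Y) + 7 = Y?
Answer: -4491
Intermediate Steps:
j(Y) = -7 + Y
s(W, H) = 6 - 4*H (s(W, H) = 6 - (H + 3*H) = 6 - 4*H)
s(-45, j(5*2)) - 4485 = (6 - 4*(-7 + 5*2)) - 4485 = (6 - 4*(-7 + 10)) - 4485 = (6 - 4*3) - 4485 = (6 - 12) - 4485 = -6 - 4485 = -4491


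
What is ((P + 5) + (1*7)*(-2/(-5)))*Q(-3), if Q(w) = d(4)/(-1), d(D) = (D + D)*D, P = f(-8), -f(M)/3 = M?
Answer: -5088/5 ≈ -1017.6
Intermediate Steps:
f(M) = -3*M
P = 24 (P = -3*(-8) = 24)
d(D) = 2*D² (d(D) = (2*D)*D = 2*D²)
Q(w) = -32 (Q(w) = (2*4²)/(-1) = (2*16)*(-1) = 32*(-1) = -32)
((P + 5) + (1*7)*(-2/(-5)))*Q(-3) = ((24 + 5) + (1*7)*(-2/(-5)))*(-32) = (29 + 7*(-2*(-⅕)))*(-32) = (29 + 7*(⅖))*(-32) = (29 + 14/5)*(-32) = (159/5)*(-32) = -5088/5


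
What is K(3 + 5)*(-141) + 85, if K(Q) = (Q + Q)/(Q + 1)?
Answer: -497/3 ≈ -165.67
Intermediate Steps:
K(Q) = 2*Q/(1 + Q) (K(Q) = (2*Q)/(1 + Q) = 2*Q/(1 + Q))
K(3 + 5)*(-141) + 85 = (2*(3 + 5)/(1 + (3 + 5)))*(-141) + 85 = (2*8/(1 + 8))*(-141) + 85 = (2*8/9)*(-141) + 85 = (2*8*(⅑))*(-141) + 85 = (16/9)*(-141) + 85 = -752/3 + 85 = -497/3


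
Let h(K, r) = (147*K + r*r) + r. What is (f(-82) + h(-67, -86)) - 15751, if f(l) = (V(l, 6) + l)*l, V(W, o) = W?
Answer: -4842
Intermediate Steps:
h(K, r) = r + r² + 147*K (h(K, r) = (147*K + r²) + r = (r² + 147*K) + r = r + r² + 147*K)
f(l) = 2*l² (f(l) = (l + l)*l = (2*l)*l = 2*l²)
(f(-82) + h(-67, -86)) - 15751 = (2*(-82)² + (-86 + (-86)² + 147*(-67))) - 15751 = (2*6724 + (-86 + 7396 - 9849)) - 15751 = (13448 - 2539) - 15751 = 10909 - 15751 = -4842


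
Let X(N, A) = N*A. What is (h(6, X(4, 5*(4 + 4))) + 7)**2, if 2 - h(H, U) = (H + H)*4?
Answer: 1521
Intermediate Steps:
X(N, A) = A*N
h(H, U) = 2 - 8*H (h(H, U) = 2 - (H + H)*4 = 2 - 2*H*4 = 2 - 8*H)
(h(6, X(4, 5*(4 + 4))) + 7)**2 = ((2 - 8*6) + 7)**2 = ((2 - 48) + 7)**2 = (-46 + 7)**2 = (-39)**2 = 1521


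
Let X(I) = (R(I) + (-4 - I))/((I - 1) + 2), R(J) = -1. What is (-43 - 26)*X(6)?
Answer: 759/7 ≈ 108.43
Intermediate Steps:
X(I) = (-5 - I)/(1 + I) (X(I) = (-1 + (-4 - I))/((I - 1) + 2) = (-5 - I)/((-1 + I) + 2) = (-5 - I)/(1 + I))
(-43 - 26)*X(6) = (-43 - 26)*((-5 - 1*6)/(1 + 6)) = -69*(-5 - 6)/7 = -69*(-11)/7 = -69*(-11/7) = 759/7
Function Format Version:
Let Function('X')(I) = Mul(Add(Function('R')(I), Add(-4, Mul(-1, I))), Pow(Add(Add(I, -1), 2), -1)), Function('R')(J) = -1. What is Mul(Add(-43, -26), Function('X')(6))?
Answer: Rational(759, 7) ≈ 108.43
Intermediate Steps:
Function('X')(I) = Mul(Pow(Add(1, I), -1), Add(-5, Mul(-1, I))) (Function('X')(I) = Mul(Add(-1, Add(-4, Mul(-1, I))), Pow(Add(Add(I, -1), 2), -1)) = Mul(Add(-5, Mul(-1, I)), Pow(Add(Add(-1, I), 2), -1)) = Mul(Add(-5, Mul(-1, I)), Pow(Add(1, I), -1)) = Mul(Pow(Add(1, I), -1), Add(-5, Mul(-1, I))))
Mul(Add(-43, -26), Function('X')(6)) = Mul(Add(-43, -26), Mul(Pow(Add(1, 6), -1), Add(-5, Mul(-1, 6)))) = Mul(-69, Mul(Pow(7, -1), Add(-5, -6))) = Mul(-69, Mul(Rational(1, 7), -11)) = Mul(-69, Rational(-11, 7)) = Rational(759, 7)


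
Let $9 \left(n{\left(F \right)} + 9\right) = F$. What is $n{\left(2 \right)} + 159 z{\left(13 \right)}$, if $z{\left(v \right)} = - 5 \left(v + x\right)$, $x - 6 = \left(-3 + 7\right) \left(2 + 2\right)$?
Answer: $- \frac{250504}{9} \approx -27834.0$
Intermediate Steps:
$n{\left(F \right)} = -9 + \frac{F}{9}$
$x = 22$ ($x = 6 + \left(-3 + 7\right) \left(2 + 2\right) = 6 + 4 \cdot 4 = 6 + 16 = 22$)
$z{\left(v \right)} = -110 - 5 v$ ($z{\left(v \right)} = - 5 \left(v + 22\right) = - 5 \left(22 + v\right) = -110 - 5 v$)
$n{\left(2 \right)} + 159 z{\left(13 \right)} = \left(-9 + \frac{1}{9} \cdot 2\right) + 159 \left(-110 - 65\right) = \left(-9 + \frac{2}{9}\right) + 159 \left(-110 - 65\right) = - \frac{79}{9} + 159 \left(-175\right) = - \frac{79}{9} - 27825 = - \frac{250504}{9}$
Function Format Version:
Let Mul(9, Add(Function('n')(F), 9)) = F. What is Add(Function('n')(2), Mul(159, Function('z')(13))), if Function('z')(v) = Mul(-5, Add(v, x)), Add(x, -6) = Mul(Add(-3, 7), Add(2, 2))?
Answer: Rational(-250504, 9) ≈ -27834.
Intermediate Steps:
Function('n')(F) = Add(-9, Mul(Rational(1, 9), F))
x = 22 (x = Add(6, Mul(Add(-3, 7), Add(2, 2))) = Add(6, Mul(4, 4)) = Add(6, 16) = 22)
Function('z')(v) = Add(-110, Mul(-5, v)) (Function('z')(v) = Mul(-5, Add(v, 22)) = Mul(-5, Add(22, v)) = Add(-110, Mul(-5, v)))
Add(Function('n')(2), Mul(159, Function('z')(13))) = Add(Add(-9, Mul(Rational(1, 9), 2)), Mul(159, Add(-110, Mul(-5, 13)))) = Add(Add(-9, Rational(2, 9)), Mul(159, Add(-110, -65))) = Add(Rational(-79, 9), Mul(159, -175)) = Add(Rational(-79, 9), -27825) = Rational(-250504, 9)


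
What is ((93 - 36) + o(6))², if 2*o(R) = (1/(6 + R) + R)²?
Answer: 472845025/82944 ≈ 5700.8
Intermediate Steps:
o(R) = (R + 1/(6 + R))²/2 (o(R) = (1/(6 + R) + R)²/2 = (R + 1/(6 + R))²/2)
((93 - 36) + o(6))² = ((93 - 36) + (1 + 6² + 6*6)²/(2*(6 + 6)²))² = (57 + (½)*(1 + 36 + 36)²/12²)² = (57 + (½)*(1/144)*73²)² = (57 + (½)*(1/144)*5329)² = (57 + 5329/288)² = (21745/288)² = 472845025/82944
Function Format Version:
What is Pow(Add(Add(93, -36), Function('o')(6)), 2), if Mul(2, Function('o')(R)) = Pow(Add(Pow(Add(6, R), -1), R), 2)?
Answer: Rational(472845025, 82944) ≈ 5700.8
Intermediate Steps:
Function('o')(R) = Mul(Rational(1, 2), Pow(Add(R, Pow(Add(6, R), -1)), 2)) (Function('o')(R) = Mul(Rational(1, 2), Pow(Add(Pow(Add(6, R), -1), R), 2)) = Mul(Rational(1, 2), Pow(Add(R, Pow(Add(6, R), -1)), 2)))
Pow(Add(Add(93, -36), Function('o')(6)), 2) = Pow(Add(Add(93, -36), Mul(Rational(1, 2), Pow(Add(6, 6), -2), Pow(Add(1, Pow(6, 2), Mul(6, 6)), 2))), 2) = Pow(Add(57, Mul(Rational(1, 2), Pow(12, -2), Pow(Add(1, 36, 36), 2))), 2) = Pow(Add(57, Mul(Rational(1, 2), Rational(1, 144), Pow(73, 2))), 2) = Pow(Add(57, Mul(Rational(1, 2), Rational(1, 144), 5329)), 2) = Pow(Add(57, Rational(5329, 288)), 2) = Pow(Rational(21745, 288), 2) = Rational(472845025, 82944)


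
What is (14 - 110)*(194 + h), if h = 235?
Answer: -41184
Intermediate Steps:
(14 - 110)*(194 + h) = (14 - 110)*(194 + 235) = -96*429 = -41184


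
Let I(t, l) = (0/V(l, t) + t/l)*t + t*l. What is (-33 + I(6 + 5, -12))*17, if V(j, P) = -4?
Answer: -35717/12 ≈ -2976.4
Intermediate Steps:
I(t, l) = l*t + t²/l (I(t, l) = (0/(-4) + t/l)*t + t*l = (0*(-¼) + t/l)*t + l*t = (0 + t/l)*t + l*t = (t/l)*t + l*t = t²/l + l*t = l*t + t²/l)
(-33 + I(6 + 5, -12))*17 = (-33 + (6 + 5)*((6 + 5) + (-12)²)/(-12))*17 = (-33 + 11*(-1/12)*(11 + 144))*17 = (-33 + 11*(-1/12)*155)*17 = (-33 - 1705/12)*17 = -2101/12*17 = -35717/12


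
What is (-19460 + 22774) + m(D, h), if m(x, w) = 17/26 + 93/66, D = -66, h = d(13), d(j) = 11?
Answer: 474197/143 ≈ 3316.1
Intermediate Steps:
h = 11
m(x, w) = 295/143 (m(x, w) = 17*(1/26) + 93*(1/66) = 17/26 + 31/22 = 295/143)
(-19460 + 22774) + m(D, h) = (-19460 + 22774) + 295/143 = 3314 + 295/143 = 474197/143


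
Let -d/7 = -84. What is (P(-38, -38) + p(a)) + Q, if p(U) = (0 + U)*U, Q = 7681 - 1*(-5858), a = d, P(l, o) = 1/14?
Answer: 5029963/14 ≈ 3.5928e+5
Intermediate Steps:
d = 588 (d = -7*(-84) = 588)
P(l, o) = 1/14
a = 588
Q = 13539 (Q = 7681 + 5858 = 13539)
p(U) = U**2 (p(U) = U*U = U**2)
(P(-38, -38) + p(a)) + Q = (1/14 + 588**2) + 13539 = (1/14 + 345744) + 13539 = 4840417/14 + 13539 = 5029963/14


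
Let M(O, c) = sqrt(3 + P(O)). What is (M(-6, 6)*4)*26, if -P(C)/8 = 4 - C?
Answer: 104*I*sqrt(77) ≈ 912.6*I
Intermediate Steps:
P(C) = -32 + 8*C (P(C) = -8*(4 - C) = -32 + 8*C)
M(O, c) = sqrt(-29 + 8*O) (M(O, c) = sqrt(3 + (-32 + 8*O)) = sqrt(-29 + 8*O))
(M(-6, 6)*4)*26 = (sqrt(-29 + 8*(-6))*4)*26 = (sqrt(-29 - 48)*4)*26 = (sqrt(-77)*4)*26 = ((I*sqrt(77))*4)*26 = (4*I*sqrt(77))*26 = 104*I*sqrt(77)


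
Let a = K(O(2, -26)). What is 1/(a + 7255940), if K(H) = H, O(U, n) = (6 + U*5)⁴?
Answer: 1/7321476 ≈ 1.3658e-7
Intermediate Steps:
O(U, n) = (6 + 5*U)⁴
a = 65536 (a = (6 + 5*2)⁴ = (6 + 10)⁴ = 16⁴ = 65536)
1/(a + 7255940) = 1/(65536 + 7255940) = 1/7321476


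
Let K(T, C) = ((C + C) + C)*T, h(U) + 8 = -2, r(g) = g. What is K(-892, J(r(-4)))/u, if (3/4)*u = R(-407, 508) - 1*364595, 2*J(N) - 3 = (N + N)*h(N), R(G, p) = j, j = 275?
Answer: 18509/80960 ≈ 0.22862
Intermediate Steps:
R(G, p) = 275
h(U) = -10 (h(U) = -8 - 2 = -10)
J(N) = 3/2 - 10*N (J(N) = 3/2 + ((N + N)*(-10))/2 = 3/2 + ((2*N)*(-10))/2 = 3/2 + (-20*N)/2 = 3/2 - 10*N)
K(T, C) = 3*C*T (K(T, C) = (2*C + C)*T = (3*C)*T = 3*C*T)
u = -485760 (u = 4*(275 - 1*364595)/3 = 4*(275 - 364595)/3 = (4/3)*(-364320) = -485760)
K(-892, J(r(-4)))/u = (3*(3/2 - 10*(-4))*(-892))/(-485760) = (3*(3/2 + 40)*(-892))*(-1/485760) = (3*(83/2)*(-892))*(-1/485760) = -111054*(-1/485760) = 18509/80960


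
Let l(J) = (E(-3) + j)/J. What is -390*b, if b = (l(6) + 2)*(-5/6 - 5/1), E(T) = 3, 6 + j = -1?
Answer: 9100/3 ≈ 3033.3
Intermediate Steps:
j = -7 (j = -6 - 1 = -7)
l(J) = -4/J (l(J) = (3 - 7)/J = -4/J)
b = -70/9 (b = (-4/6 + 2)*(-5/6 - 5/1) = (-4*⅙ + 2)*(-5*⅙ - 5*1) = (-⅔ + 2)*(-⅚ - 5) = (4/3)*(-35/6) = -70/9 ≈ -7.7778)
-390*b = -390*(-70/9) = 9100/3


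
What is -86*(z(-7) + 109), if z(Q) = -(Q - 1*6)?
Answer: -10492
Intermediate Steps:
z(Q) = 6 - Q (z(Q) = -(Q - 6) = -(-6 + Q) = 6 - Q)
-86*(z(-7) + 109) = -86*((6 - 1*(-7)) + 109) = -86*((6 + 7) + 109) = -86*(13 + 109) = -86*122 = -10492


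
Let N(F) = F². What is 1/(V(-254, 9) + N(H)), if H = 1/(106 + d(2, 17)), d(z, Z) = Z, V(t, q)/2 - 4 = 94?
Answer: 15129/2965285 ≈ 0.0051020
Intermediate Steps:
V(t, q) = 196 (V(t, q) = 8 + 2*94 = 8 + 188 = 196)
H = 1/123 (H = 1/(106 + 17) = 1/123 ≈ 0.0081301)
1/(V(-254, 9) + N(H)) = 1/(196 + (1/123)²) = 1/(196 + 1/15129) = 1/(2965285/15129) = 15129/2965285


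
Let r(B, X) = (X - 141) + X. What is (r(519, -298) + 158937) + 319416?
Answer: 477616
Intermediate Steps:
r(B, X) = -141 + 2*X (r(B, X) = (-141 + X) + X = -141 + 2*X)
(r(519, -298) + 158937) + 319416 = ((-141 + 2*(-298)) + 158937) + 319416 = ((-141 - 596) + 158937) + 319416 = (-737 + 158937) + 319416 = 158200 + 319416 = 477616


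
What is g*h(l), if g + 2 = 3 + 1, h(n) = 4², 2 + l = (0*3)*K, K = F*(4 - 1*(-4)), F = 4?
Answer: 32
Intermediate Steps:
K = 32 (K = 4*(4 - 1*(-4)) = 4*(4 + 4) = 4*8 = 32)
l = -2 (l = -2 + (0*3)*32 = -2 + 0*32 = -2 + 0 = -2)
h(n) = 16
g = 2 (g = -2 + (3 + 1) = -2 + 4 = 2)
g*h(l) = 2*16 = 32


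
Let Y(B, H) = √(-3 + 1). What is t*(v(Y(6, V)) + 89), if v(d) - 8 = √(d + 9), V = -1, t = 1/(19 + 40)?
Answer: 97/59 + √(9 + I*√2)/59 ≈ 1.6951 + 0.0039828*I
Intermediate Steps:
t = 1/59 ≈ 0.016949
Y(B, H) = I*√2 (Y(B, H) = √(-2) = I*√2)
v(d) = 8 + √(9 + d) (v(d) = 8 + √(d + 9) = 8 + √(9 + d))
t*(v(Y(6, V)) + 89) = ((8 + √(9 + I*√2)) + 89)/59 = (97 + √(9 + I*√2))/59 = 97/59 + √(9 + I*√2)/59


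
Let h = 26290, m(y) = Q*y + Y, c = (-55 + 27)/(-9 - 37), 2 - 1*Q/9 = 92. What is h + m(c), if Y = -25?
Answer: 592755/23 ≈ 25772.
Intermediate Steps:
Q = -810 (Q = 18 - 9*92 = 18 - 828 = -810)
c = 14/23 (c = -28/(-46) = -28*(-1/46) = 14/23 ≈ 0.60870)
m(y) = -25 - 810*y (m(y) = -810*y - 25 = -25 - 810*y)
h + m(c) = 26290 + (-25 - 810*14/23) = 26290 + (-25 - 11340/23) = 26290 - 11915/23 = 592755/23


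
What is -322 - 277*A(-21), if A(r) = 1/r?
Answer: -6485/21 ≈ -308.81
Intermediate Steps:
-322 - 277*A(-21) = -322 - 277/(-21) = -322 - 277*(-1/21) = -322 + 277/21 = -6485/21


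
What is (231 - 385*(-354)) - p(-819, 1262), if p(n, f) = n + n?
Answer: 138159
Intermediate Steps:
p(n, f) = 2*n
(231 - 385*(-354)) - p(-819, 1262) = (231 - 385*(-354)) - 2*(-819) = (231 + 136290) - 1*(-1638) = 136521 + 1638 = 138159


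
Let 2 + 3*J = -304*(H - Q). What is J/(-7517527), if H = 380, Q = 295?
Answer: 8614/7517527 ≈ 0.0011459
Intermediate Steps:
J = -8614 (J = -⅔ + (-304*(380 - 1*295))/3 = -⅔ + (-304*(380 - 295))/3 = -⅔ + (-304*85)/3 = -⅔ + (⅓)*(-25840) = -⅔ - 25840/3 = -8614)
J/(-7517527) = -8614/(-7517527) = -8614*(-1/7517527) = 8614/7517527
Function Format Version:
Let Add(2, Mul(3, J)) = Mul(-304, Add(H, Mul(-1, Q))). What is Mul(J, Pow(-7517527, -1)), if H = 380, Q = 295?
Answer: Rational(8614, 7517527) ≈ 0.0011459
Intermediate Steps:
J = -8614 (J = Add(Rational(-2, 3), Mul(Rational(1, 3), Mul(-304, Add(380, Mul(-1, 295))))) = Add(Rational(-2, 3), Mul(Rational(1, 3), Mul(-304, Add(380, -295)))) = Add(Rational(-2, 3), Mul(Rational(1, 3), Mul(-304, 85))) = Add(Rational(-2, 3), Mul(Rational(1, 3), -25840)) = Add(Rational(-2, 3), Rational(-25840, 3)) = -8614)
Mul(J, Pow(-7517527, -1)) = Mul(-8614, Pow(-7517527, -1)) = Mul(-8614, Rational(-1, 7517527)) = Rational(8614, 7517527)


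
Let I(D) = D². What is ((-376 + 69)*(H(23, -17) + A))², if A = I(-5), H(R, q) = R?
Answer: 217149696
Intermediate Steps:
A = 25 (A = (-5)² = 25)
((-376 + 69)*(H(23, -17) + A))² = ((-376 + 69)*(23 + 25))² = (-307*48)² = (-14736)² = 217149696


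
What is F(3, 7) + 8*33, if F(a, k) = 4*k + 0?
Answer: 292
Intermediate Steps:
F(a, k) = 4*k
F(3, 7) + 8*33 = 4*7 + 8*33 = 28 + 264 = 292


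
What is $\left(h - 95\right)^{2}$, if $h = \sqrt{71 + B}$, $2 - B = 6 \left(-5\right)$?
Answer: $\left(95 - \sqrt{103}\right)^{2} \approx 7199.7$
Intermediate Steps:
$B = 32$ ($B = 2 - 6 \left(-5\right) = 2 - -30 = 2 + 30 = 32$)
$h = \sqrt{103}$ ($h = \sqrt{71 + 32} = \sqrt{103} \approx 10.149$)
$\left(h - 95\right)^{2} = \left(\sqrt{103} - 95\right)^{2} = \left(-95 + \sqrt{103}\right)^{2}$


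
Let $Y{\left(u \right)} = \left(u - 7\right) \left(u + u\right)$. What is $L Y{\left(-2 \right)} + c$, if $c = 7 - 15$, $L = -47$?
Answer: $-1700$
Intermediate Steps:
$c = -8$ ($c = 7 - 15 = -8$)
$Y{\left(u \right)} = 2 u \left(-7 + u\right)$ ($Y{\left(u \right)} = \left(-7 + u\right) 2 u = 2 u \left(-7 + u\right)$)
$L Y{\left(-2 \right)} + c = - 47 \cdot 2 \left(-2\right) \left(-7 - 2\right) - 8 = - 47 \cdot 2 \left(-2\right) \left(-9\right) - 8 = \left(-47\right) 36 - 8 = -1692 - 8 = -1700$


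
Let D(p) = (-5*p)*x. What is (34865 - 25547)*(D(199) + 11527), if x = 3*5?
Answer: -31662564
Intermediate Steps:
x = 15
D(p) = -75*p (D(p) = -5*p*15 = -75*p)
(34865 - 25547)*(D(199) + 11527) = (34865 - 25547)*(-75*199 + 11527) = 9318*(-14925 + 11527) = 9318*(-3398) = -31662564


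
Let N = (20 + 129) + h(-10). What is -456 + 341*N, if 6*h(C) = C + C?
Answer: 147649/3 ≈ 49216.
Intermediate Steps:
h(C) = C/3 (h(C) = (C + C)/6 = (2*C)/6 = C/3)
N = 437/3 (N = (20 + 129) + (⅓)*(-10) = 149 - 10/3 = 437/3 ≈ 145.67)
-456 + 341*N = -456 + 341*(437/3) = -456 + 149017/3 = 147649/3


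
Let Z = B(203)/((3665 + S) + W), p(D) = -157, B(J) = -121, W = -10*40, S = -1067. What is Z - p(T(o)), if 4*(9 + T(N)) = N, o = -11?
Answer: 344965/2198 ≈ 156.94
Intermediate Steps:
W = -400
T(N) = -9 + N/4
Z = -121/2198 (Z = -121/((3665 - 1067) - 400) = -121/(2598 - 400) = -121/2198 ≈ -0.055050)
Z - p(T(o)) = -121/2198 - 1*(-157) = -121/2198 + 157 = 344965/2198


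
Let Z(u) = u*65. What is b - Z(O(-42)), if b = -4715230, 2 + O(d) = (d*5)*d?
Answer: -5288400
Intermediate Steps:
O(d) = -2 + 5*d² (O(d) = -2 + (d*5)*d = -2 + (5*d)*d = -2 + 5*d²)
Z(u) = 65*u
b - Z(O(-42)) = -4715230 - 65*(-2 + 5*(-42)²) = -4715230 - 65*(-2 + 5*1764) = -4715230 - 65*(-2 + 8820) = -4715230 - 65*8818 = -4715230 - 1*573170 = -4715230 - 573170 = -5288400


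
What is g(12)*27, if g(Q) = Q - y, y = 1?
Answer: 297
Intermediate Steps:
g(Q) = -1 + Q (g(Q) = Q - 1*1 = Q - 1 = -1 + Q)
g(12)*27 = (-1 + 12)*27 = 11*27 = 297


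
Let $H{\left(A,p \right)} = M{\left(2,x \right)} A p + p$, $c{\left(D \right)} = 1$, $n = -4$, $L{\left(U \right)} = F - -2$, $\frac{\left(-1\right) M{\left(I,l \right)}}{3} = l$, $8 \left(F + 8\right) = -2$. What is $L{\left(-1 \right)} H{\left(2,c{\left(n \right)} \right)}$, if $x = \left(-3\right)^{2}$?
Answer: $\frac{1325}{4} \approx 331.25$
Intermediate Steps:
$F = - \frac{33}{4}$ ($F = -8 + \frac{1}{8} \left(-2\right) = -8 - \frac{1}{4} = - \frac{33}{4} \approx -8.25$)
$x = 9$
$M{\left(I,l \right)} = - 3 l$
$L{\left(U \right)} = - \frac{25}{4}$ ($L{\left(U \right)} = - \frac{33}{4} - -2 = - \frac{33}{4} + 2 = - \frac{25}{4}$)
$H{\left(A,p \right)} = p - 27 A p$ ($H{\left(A,p \right)} = \left(-3\right) 9 A p + p = - 27 A p + p = p - 27 A p$)
$L{\left(-1 \right)} H{\left(2,c{\left(n \right)} \right)} = - \frac{25 \cdot 1 \left(1 - 54\right)}{4} = - \frac{25 \cdot 1 \left(-53\right)}{4} = \left(- \frac{25}{4}\right) \left(-53\right) = \frac{1325}{4}$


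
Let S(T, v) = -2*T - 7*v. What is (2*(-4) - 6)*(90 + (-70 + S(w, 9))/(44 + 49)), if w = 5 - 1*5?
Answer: -115318/93 ≈ -1240.0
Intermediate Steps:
w = 0 (w = 5 - 5 = 0)
S(T, v) = -7*v - 2*T
(2*(-4) - 6)*(90 + (-70 + S(w, 9))/(44 + 49)) = (2*(-4) - 6)*(90 + (-70 + (-7*9 - 2*0))/(44 + 49)) = (-8 - 6)*(90 + (-70 + (-63 + 0))/93) = -14*(90 + (-70 - 63)*(1/93)) = -14*(90 - 133*1/93) = -14*(90 - 133/93) = -14*8237/93 = -115318/93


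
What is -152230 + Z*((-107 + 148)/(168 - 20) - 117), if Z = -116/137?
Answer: -771152895/5069 ≈ -1.5213e+5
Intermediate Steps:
Z = -116/137 (Z = -116*1/137 = -116/137 ≈ -0.84671)
-152230 + Z*((-107 + 148)/(168 - 20) - 117) = -152230 - 116*((-107 + 148)/(168 - 20) - 117)/137 = -152230 - 116*(41/148 - 117)/137 = -152230 - 116/137*(-17275/148) = -152230 + 500975/5069 = -771152895/5069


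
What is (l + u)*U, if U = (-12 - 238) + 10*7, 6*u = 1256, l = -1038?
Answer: 149160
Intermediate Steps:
u = 628/3 (u = (⅙)*1256 = 628/3 ≈ 209.33)
U = -180 (U = -250 + 70 = -180)
(l + u)*U = (-1038 + 628/3)*(-180) = -2486/3*(-180) = 149160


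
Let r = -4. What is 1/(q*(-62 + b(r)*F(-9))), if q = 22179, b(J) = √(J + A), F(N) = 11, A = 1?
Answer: -62/93307053 - 11*I*√3/93307053 ≈ -6.6447e-7 - 2.0419e-7*I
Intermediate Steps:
b(J) = √(1 + J) (b(J) = √(J + 1) = √(1 + J))
1/(q*(-62 + b(r)*F(-9))) = 1/(22179*(-62 + √(1 - 4)*11)) = 1/(22179*(-62 + √(-3)*11)) = 1/(22179*(-62 + (I*√3)*11)) = 1/(22179*(-62 + 11*I*√3))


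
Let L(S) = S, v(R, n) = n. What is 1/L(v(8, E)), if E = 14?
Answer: 1/14 ≈ 0.071429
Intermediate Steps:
1/L(v(8, E)) = 1/14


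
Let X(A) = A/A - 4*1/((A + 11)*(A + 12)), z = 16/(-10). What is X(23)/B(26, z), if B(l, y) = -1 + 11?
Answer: 593/5950 ≈ 0.099664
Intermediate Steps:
z = -8/5 (z = 16*(-⅒) = -8/5 ≈ -1.6000)
B(l, y) = 10
X(A) = 1 - 4/((11 + A)*(12 + A)) (X(A) = 1 - 4*1/((11 + A)*(12 + A)) = 1 - 4/((11 + A)*(12 + A)))
X(23)/B(26, z) = ((128 + 23² + 23*23)/(132 + 23² + 23*23))/10 = ((128 + 529 + 529)/(132 + 529 + 529))*(⅒) = (1186/1190)*(⅒) = ((1/1190)*1186)*(⅒) = (593/595)*(⅒) = 593/5950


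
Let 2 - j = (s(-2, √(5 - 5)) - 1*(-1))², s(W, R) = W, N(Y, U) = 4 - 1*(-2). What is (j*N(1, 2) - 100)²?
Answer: 8836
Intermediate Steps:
N(Y, U) = 6 (N(Y, U) = 4 + 2 = 6)
j = 1 (j = 2 - (-2 - 1*(-1))² = 2 - (-2 + 1)² = 2 - 1*(-1)² = 2 - 1*1 = 2 - 1 = 1)
(j*N(1, 2) - 100)² = (1*6 - 100)² = (6 - 100)² = (-94)² = 8836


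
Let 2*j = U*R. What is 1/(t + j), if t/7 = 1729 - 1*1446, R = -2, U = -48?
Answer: 1/2029 ≈ 0.00049285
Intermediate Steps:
t = 1981 (t = 7*(1729 - 1*1446) = 7*(1729 - 1446) = 7*283 = 1981)
j = 48 (j = (-48*(-2))/2 = (½)*96 = 48)
1/(t + j) = 1/(1981 + 48) = 1/2029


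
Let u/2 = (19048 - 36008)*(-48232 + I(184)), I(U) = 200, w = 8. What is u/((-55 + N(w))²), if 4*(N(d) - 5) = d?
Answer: 6364240/9 ≈ 7.0714e+5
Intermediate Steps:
N(d) = 5 + d/4
u = 1629245440 (u = 2*((19048 - 36008)*(-48232 + 200)) = 2*(-16960*(-48032)) = 2*814622720 = 1629245440)
u/((-55 + N(w))²) = 1629245440/((-55 + (5 + (¼)*8))²) = 1629245440/((-55 + (5 + 2))²) = 1629245440/((-55 + 7)²) = 1629245440/((-48)²) = 1629245440/2304 = 1629245440*(1/2304) = 6364240/9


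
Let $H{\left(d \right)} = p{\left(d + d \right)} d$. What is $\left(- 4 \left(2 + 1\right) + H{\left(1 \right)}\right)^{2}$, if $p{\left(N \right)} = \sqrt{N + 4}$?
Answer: $\left(-12 + \sqrt{6}\right)^{2} \approx 91.212$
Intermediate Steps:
$p{\left(N \right)} = \sqrt{4 + N}$
$H{\left(d \right)} = d \sqrt{4 + 2 d}$ ($H{\left(d \right)} = \sqrt{4 + \left(d + d\right)} d = \sqrt{4 + 2 d} d = d \sqrt{4 + 2 d}$)
$\left(- 4 \left(2 + 1\right) + H{\left(1 \right)}\right)^{2} = \left(- 4 \left(2 + 1\right) + 1 \sqrt{4 + 2 \cdot 1}\right)^{2} = \left(\left(-4\right) 3 + 1 \sqrt{4 + 2}\right)^{2} = \left(-12 + 1 \sqrt{6}\right)^{2} = \left(-12 + \sqrt{6}\right)^{2}$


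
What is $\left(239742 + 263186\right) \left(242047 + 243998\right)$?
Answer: $244445639760$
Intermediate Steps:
$\left(239742 + 263186\right) \left(242047 + 243998\right) = 502928 \cdot 486045 = 244445639760$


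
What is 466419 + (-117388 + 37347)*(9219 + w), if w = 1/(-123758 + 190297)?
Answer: -49067958650881/66539 ≈ -7.3743e+8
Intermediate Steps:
w = 1/66539 ≈ 1.5029e-5
466419 + (-117388 + 37347)*(9219 + w) = 466419 + (-117388 + 37347)*(9219 + 1/66539) = 466419 - 80041*613423042/66539 = 466419 - 49098993704722/66539 = -49067958650881/66539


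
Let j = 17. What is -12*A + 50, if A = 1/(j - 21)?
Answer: 53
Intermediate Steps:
A = -¼ (A = 1/(17 - 21) = 1/(-4) = -¼ ≈ -0.25000)
-12*A + 50 = -12*(-¼) + 50 = 3 + 50 = 53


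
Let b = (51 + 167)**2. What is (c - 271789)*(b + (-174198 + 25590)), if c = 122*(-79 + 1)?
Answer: 28435434620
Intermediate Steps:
c = -9516 (c = 122*(-78) = -9516)
b = 47524 (b = 218**2 = 47524)
(c - 271789)*(b + (-174198 + 25590)) = (-9516 - 271789)*(47524 + (-174198 + 25590)) = -281305*(47524 - 148608) = -281305*(-101084) = 28435434620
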